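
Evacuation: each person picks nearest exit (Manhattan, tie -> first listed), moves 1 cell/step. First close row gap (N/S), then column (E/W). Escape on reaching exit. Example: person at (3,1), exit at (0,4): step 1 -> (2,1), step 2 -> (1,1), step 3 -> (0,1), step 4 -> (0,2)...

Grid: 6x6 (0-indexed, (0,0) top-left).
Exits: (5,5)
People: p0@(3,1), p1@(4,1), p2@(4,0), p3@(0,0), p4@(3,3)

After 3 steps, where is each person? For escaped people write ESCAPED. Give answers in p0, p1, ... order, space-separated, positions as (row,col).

Step 1: p0:(3,1)->(4,1) | p1:(4,1)->(5,1) | p2:(4,0)->(5,0) | p3:(0,0)->(1,0) | p4:(3,3)->(4,3)
Step 2: p0:(4,1)->(5,1) | p1:(5,1)->(5,2) | p2:(5,0)->(5,1) | p3:(1,0)->(2,0) | p4:(4,3)->(5,3)
Step 3: p0:(5,1)->(5,2) | p1:(5,2)->(5,3) | p2:(5,1)->(5,2) | p3:(2,0)->(3,0) | p4:(5,3)->(5,4)

(5,2) (5,3) (5,2) (3,0) (5,4)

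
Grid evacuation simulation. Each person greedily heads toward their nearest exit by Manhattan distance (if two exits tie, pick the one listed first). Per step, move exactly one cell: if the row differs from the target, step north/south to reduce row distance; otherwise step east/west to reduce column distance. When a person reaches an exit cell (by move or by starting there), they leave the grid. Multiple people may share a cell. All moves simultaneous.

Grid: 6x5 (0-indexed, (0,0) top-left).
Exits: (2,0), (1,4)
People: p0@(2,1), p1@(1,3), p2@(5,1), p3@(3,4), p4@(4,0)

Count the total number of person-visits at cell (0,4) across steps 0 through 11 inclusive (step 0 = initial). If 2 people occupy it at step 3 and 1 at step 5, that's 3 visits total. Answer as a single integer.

Step 0: p0@(2,1) p1@(1,3) p2@(5,1) p3@(3,4) p4@(4,0) -> at (0,4): 0 [-], cum=0
Step 1: p0@ESC p1@ESC p2@(4,1) p3@(2,4) p4@(3,0) -> at (0,4): 0 [-], cum=0
Step 2: p0@ESC p1@ESC p2@(3,1) p3@ESC p4@ESC -> at (0,4): 0 [-], cum=0
Step 3: p0@ESC p1@ESC p2@(2,1) p3@ESC p4@ESC -> at (0,4): 0 [-], cum=0
Step 4: p0@ESC p1@ESC p2@ESC p3@ESC p4@ESC -> at (0,4): 0 [-], cum=0
Total visits = 0

Answer: 0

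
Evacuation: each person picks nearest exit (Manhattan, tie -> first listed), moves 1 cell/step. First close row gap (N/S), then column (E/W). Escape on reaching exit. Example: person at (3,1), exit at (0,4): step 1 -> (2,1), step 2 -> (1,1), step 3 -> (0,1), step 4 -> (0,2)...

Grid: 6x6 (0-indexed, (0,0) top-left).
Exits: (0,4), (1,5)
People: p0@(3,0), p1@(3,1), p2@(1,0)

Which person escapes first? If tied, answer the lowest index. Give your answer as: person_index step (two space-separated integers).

Answer: 2 5

Derivation:
Step 1: p0:(3,0)->(2,0) | p1:(3,1)->(2,1) | p2:(1,0)->(0,0)
Step 2: p0:(2,0)->(1,0) | p1:(2,1)->(1,1) | p2:(0,0)->(0,1)
Step 3: p0:(1,0)->(0,0) | p1:(1,1)->(0,1) | p2:(0,1)->(0,2)
Step 4: p0:(0,0)->(0,1) | p1:(0,1)->(0,2) | p2:(0,2)->(0,3)
Step 5: p0:(0,1)->(0,2) | p1:(0,2)->(0,3) | p2:(0,3)->(0,4)->EXIT
Step 6: p0:(0,2)->(0,3) | p1:(0,3)->(0,4)->EXIT | p2:escaped
Step 7: p0:(0,3)->(0,4)->EXIT | p1:escaped | p2:escaped
Exit steps: [7, 6, 5]
First to escape: p2 at step 5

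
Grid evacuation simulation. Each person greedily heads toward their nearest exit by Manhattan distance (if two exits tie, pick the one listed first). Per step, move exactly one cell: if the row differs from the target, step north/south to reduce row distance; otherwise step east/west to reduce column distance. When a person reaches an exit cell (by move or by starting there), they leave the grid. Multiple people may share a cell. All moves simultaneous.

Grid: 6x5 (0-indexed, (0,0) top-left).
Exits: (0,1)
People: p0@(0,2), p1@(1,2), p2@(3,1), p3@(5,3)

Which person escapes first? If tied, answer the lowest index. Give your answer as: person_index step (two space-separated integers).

Step 1: p0:(0,2)->(0,1)->EXIT | p1:(1,2)->(0,2) | p2:(3,1)->(2,1) | p3:(5,3)->(4,3)
Step 2: p0:escaped | p1:(0,2)->(0,1)->EXIT | p2:(2,1)->(1,1) | p3:(4,3)->(3,3)
Step 3: p0:escaped | p1:escaped | p2:(1,1)->(0,1)->EXIT | p3:(3,3)->(2,3)
Step 4: p0:escaped | p1:escaped | p2:escaped | p3:(2,3)->(1,3)
Step 5: p0:escaped | p1:escaped | p2:escaped | p3:(1,3)->(0,3)
Step 6: p0:escaped | p1:escaped | p2:escaped | p3:(0,3)->(0,2)
Step 7: p0:escaped | p1:escaped | p2:escaped | p3:(0,2)->(0,1)->EXIT
Exit steps: [1, 2, 3, 7]
First to escape: p0 at step 1

Answer: 0 1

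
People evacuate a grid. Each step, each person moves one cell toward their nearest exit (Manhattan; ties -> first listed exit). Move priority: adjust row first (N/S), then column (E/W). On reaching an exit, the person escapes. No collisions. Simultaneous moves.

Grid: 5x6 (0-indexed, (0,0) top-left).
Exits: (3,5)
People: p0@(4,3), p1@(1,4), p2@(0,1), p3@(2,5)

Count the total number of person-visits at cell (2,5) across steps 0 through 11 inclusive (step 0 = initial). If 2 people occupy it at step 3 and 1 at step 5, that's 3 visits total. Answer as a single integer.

Step 0: p0@(4,3) p1@(1,4) p2@(0,1) p3@(2,5) -> at (2,5): 1 [p3], cum=1
Step 1: p0@(3,3) p1@(2,4) p2@(1,1) p3@ESC -> at (2,5): 0 [-], cum=1
Step 2: p0@(3,4) p1@(3,4) p2@(2,1) p3@ESC -> at (2,5): 0 [-], cum=1
Step 3: p0@ESC p1@ESC p2@(3,1) p3@ESC -> at (2,5): 0 [-], cum=1
Step 4: p0@ESC p1@ESC p2@(3,2) p3@ESC -> at (2,5): 0 [-], cum=1
Step 5: p0@ESC p1@ESC p2@(3,3) p3@ESC -> at (2,5): 0 [-], cum=1
Step 6: p0@ESC p1@ESC p2@(3,4) p3@ESC -> at (2,5): 0 [-], cum=1
Step 7: p0@ESC p1@ESC p2@ESC p3@ESC -> at (2,5): 0 [-], cum=1
Total visits = 1

Answer: 1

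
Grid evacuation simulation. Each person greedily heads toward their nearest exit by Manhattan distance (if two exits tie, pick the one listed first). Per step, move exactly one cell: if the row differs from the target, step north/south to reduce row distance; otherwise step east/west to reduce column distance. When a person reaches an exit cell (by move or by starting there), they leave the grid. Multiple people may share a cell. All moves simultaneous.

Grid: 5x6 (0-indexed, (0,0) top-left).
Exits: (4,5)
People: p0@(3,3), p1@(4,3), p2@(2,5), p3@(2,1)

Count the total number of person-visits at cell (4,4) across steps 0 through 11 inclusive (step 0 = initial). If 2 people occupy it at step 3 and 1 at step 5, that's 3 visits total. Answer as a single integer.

Step 0: p0@(3,3) p1@(4,3) p2@(2,5) p3@(2,1) -> at (4,4): 0 [-], cum=0
Step 1: p0@(4,3) p1@(4,4) p2@(3,5) p3@(3,1) -> at (4,4): 1 [p1], cum=1
Step 2: p0@(4,4) p1@ESC p2@ESC p3@(4,1) -> at (4,4): 1 [p0], cum=2
Step 3: p0@ESC p1@ESC p2@ESC p3@(4,2) -> at (4,4): 0 [-], cum=2
Step 4: p0@ESC p1@ESC p2@ESC p3@(4,3) -> at (4,4): 0 [-], cum=2
Step 5: p0@ESC p1@ESC p2@ESC p3@(4,4) -> at (4,4): 1 [p3], cum=3
Step 6: p0@ESC p1@ESC p2@ESC p3@ESC -> at (4,4): 0 [-], cum=3
Total visits = 3

Answer: 3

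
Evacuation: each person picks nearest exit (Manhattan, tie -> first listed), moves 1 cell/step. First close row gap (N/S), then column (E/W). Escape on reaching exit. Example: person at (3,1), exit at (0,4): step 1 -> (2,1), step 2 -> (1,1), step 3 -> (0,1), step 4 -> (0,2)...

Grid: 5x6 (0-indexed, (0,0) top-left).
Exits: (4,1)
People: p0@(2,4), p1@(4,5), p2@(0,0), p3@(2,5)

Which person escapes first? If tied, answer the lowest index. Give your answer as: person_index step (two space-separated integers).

Step 1: p0:(2,4)->(3,4) | p1:(4,5)->(4,4) | p2:(0,0)->(1,0) | p3:(2,5)->(3,5)
Step 2: p0:(3,4)->(4,4) | p1:(4,4)->(4,3) | p2:(1,0)->(2,0) | p3:(3,5)->(4,5)
Step 3: p0:(4,4)->(4,3) | p1:(4,3)->(4,2) | p2:(2,0)->(3,0) | p3:(4,5)->(4,4)
Step 4: p0:(4,3)->(4,2) | p1:(4,2)->(4,1)->EXIT | p2:(3,0)->(4,0) | p3:(4,4)->(4,3)
Step 5: p0:(4,2)->(4,1)->EXIT | p1:escaped | p2:(4,0)->(4,1)->EXIT | p3:(4,3)->(4,2)
Step 6: p0:escaped | p1:escaped | p2:escaped | p3:(4,2)->(4,1)->EXIT
Exit steps: [5, 4, 5, 6]
First to escape: p1 at step 4

Answer: 1 4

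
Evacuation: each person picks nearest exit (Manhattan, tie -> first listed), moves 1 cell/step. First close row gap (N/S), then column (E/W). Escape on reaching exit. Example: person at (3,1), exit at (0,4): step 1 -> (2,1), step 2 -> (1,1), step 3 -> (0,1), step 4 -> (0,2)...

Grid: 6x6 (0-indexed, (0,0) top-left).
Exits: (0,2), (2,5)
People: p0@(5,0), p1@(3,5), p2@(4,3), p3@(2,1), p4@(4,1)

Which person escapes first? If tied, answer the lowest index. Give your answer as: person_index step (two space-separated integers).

Step 1: p0:(5,0)->(4,0) | p1:(3,5)->(2,5)->EXIT | p2:(4,3)->(3,3) | p3:(2,1)->(1,1) | p4:(4,1)->(3,1)
Step 2: p0:(4,0)->(3,0) | p1:escaped | p2:(3,3)->(2,3) | p3:(1,1)->(0,1) | p4:(3,1)->(2,1)
Step 3: p0:(3,0)->(2,0) | p1:escaped | p2:(2,3)->(2,4) | p3:(0,1)->(0,2)->EXIT | p4:(2,1)->(1,1)
Step 4: p0:(2,0)->(1,0) | p1:escaped | p2:(2,4)->(2,5)->EXIT | p3:escaped | p4:(1,1)->(0,1)
Step 5: p0:(1,0)->(0,0) | p1:escaped | p2:escaped | p3:escaped | p4:(0,1)->(0,2)->EXIT
Step 6: p0:(0,0)->(0,1) | p1:escaped | p2:escaped | p3:escaped | p4:escaped
Step 7: p0:(0,1)->(0,2)->EXIT | p1:escaped | p2:escaped | p3:escaped | p4:escaped
Exit steps: [7, 1, 4, 3, 5]
First to escape: p1 at step 1

Answer: 1 1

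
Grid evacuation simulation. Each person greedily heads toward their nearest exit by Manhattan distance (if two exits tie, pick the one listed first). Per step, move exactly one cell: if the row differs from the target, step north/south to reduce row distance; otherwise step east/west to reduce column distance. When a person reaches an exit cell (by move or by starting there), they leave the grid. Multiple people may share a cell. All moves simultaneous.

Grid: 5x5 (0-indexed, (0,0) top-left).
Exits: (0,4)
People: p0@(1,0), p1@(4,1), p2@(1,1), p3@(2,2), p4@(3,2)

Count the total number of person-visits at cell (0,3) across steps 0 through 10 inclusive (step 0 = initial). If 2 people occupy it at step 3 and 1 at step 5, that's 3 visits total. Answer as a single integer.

Answer: 5

Derivation:
Step 0: p0@(1,0) p1@(4,1) p2@(1,1) p3@(2,2) p4@(3,2) -> at (0,3): 0 [-], cum=0
Step 1: p0@(0,0) p1@(3,1) p2@(0,1) p3@(1,2) p4@(2,2) -> at (0,3): 0 [-], cum=0
Step 2: p0@(0,1) p1@(2,1) p2@(0,2) p3@(0,2) p4@(1,2) -> at (0,3): 0 [-], cum=0
Step 3: p0@(0,2) p1@(1,1) p2@(0,3) p3@(0,3) p4@(0,2) -> at (0,3): 2 [p2,p3], cum=2
Step 4: p0@(0,3) p1@(0,1) p2@ESC p3@ESC p4@(0,3) -> at (0,3): 2 [p0,p4], cum=4
Step 5: p0@ESC p1@(0,2) p2@ESC p3@ESC p4@ESC -> at (0,3): 0 [-], cum=4
Step 6: p0@ESC p1@(0,3) p2@ESC p3@ESC p4@ESC -> at (0,3): 1 [p1], cum=5
Step 7: p0@ESC p1@ESC p2@ESC p3@ESC p4@ESC -> at (0,3): 0 [-], cum=5
Total visits = 5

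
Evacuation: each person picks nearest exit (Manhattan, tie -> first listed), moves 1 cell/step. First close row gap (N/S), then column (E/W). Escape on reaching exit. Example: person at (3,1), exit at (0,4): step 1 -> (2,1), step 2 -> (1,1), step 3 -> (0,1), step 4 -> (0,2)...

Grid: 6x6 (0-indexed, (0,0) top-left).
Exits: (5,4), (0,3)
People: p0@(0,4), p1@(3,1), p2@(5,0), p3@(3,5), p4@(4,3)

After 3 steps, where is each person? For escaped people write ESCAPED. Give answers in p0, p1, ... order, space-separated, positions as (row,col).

Step 1: p0:(0,4)->(0,3)->EXIT | p1:(3,1)->(4,1) | p2:(5,0)->(5,1) | p3:(3,5)->(4,5) | p4:(4,3)->(5,3)
Step 2: p0:escaped | p1:(4,1)->(5,1) | p2:(5,1)->(5,2) | p3:(4,5)->(5,5) | p4:(5,3)->(5,4)->EXIT
Step 3: p0:escaped | p1:(5,1)->(5,2) | p2:(5,2)->(5,3) | p3:(5,5)->(5,4)->EXIT | p4:escaped

ESCAPED (5,2) (5,3) ESCAPED ESCAPED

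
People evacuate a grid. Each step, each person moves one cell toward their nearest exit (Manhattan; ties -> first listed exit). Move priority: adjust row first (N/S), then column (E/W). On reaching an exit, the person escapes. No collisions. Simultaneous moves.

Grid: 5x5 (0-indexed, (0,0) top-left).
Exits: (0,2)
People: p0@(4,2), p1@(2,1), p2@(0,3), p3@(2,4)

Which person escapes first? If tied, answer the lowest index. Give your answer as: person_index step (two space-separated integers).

Step 1: p0:(4,2)->(3,2) | p1:(2,1)->(1,1) | p2:(0,3)->(0,2)->EXIT | p3:(2,4)->(1,4)
Step 2: p0:(3,2)->(2,2) | p1:(1,1)->(0,1) | p2:escaped | p3:(1,4)->(0,4)
Step 3: p0:(2,2)->(1,2) | p1:(0,1)->(0,2)->EXIT | p2:escaped | p3:(0,4)->(0,3)
Step 4: p0:(1,2)->(0,2)->EXIT | p1:escaped | p2:escaped | p3:(0,3)->(0,2)->EXIT
Exit steps: [4, 3, 1, 4]
First to escape: p2 at step 1

Answer: 2 1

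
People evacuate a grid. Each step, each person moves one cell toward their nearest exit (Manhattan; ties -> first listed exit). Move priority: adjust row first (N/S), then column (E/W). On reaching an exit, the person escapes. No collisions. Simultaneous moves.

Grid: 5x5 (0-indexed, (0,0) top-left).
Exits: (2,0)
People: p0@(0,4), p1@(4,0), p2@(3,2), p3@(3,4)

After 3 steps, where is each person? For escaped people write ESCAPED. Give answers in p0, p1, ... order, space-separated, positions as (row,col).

Step 1: p0:(0,4)->(1,4) | p1:(4,0)->(3,0) | p2:(3,2)->(2,2) | p3:(3,4)->(2,4)
Step 2: p0:(1,4)->(2,4) | p1:(3,0)->(2,0)->EXIT | p2:(2,2)->(2,1) | p3:(2,4)->(2,3)
Step 3: p0:(2,4)->(2,3) | p1:escaped | p2:(2,1)->(2,0)->EXIT | p3:(2,3)->(2,2)

(2,3) ESCAPED ESCAPED (2,2)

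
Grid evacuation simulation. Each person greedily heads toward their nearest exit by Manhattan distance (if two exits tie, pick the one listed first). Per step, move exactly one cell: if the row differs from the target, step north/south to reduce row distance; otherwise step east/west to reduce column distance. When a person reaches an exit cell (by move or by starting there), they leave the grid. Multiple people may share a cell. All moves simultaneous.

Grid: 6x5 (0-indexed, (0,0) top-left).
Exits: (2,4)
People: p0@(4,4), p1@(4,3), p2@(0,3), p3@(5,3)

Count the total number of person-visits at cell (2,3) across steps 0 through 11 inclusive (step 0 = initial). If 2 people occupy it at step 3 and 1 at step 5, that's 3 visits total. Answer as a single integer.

Step 0: p0@(4,4) p1@(4,3) p2@(0,3) p3@(5,3) -> at (2,3): 0 [-], cum=0
Step 1: p0@(3,4) p1@(3,3) p2@(1,3) p3@(4,3) -> at (2,3): 0 [-], cum=0
Step 2: p0@ESC p1@(2,3) p2@(2,3) p3@(3,3) -> at (2,3): 2 [p1,p2], cum=2
Step 3: p0@ESC p1@ESC p2@ESC p3@(2,3) -> at (2,3): 1 [p3], cum=3
Step 4: p0@ESC p1@ESC p2@ESC p3@ESC -> at (2,3): 0 [-], cum=3
Total visits = 3

Answer: 3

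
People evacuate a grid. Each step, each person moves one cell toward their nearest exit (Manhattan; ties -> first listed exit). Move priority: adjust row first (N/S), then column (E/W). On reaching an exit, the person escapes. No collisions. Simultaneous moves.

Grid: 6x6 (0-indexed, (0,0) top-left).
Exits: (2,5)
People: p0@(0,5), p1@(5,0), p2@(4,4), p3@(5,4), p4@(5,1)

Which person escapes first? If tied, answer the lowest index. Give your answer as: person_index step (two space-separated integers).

Answer: 0 2

Derivation:
Step 1: p0:(0,5)->(1,5) | p1:(5,0)->(4,0) | p2:(4,4)->(3,4) | p3:(5,4)->(4,4) | p4:(5,1)->(4,1)
Step 2: p0:(1,5)->(2,5)->EXIT | p1:(4,0)->(3,0) | p2:(3,4)->(2,4) | p3:(4,4)->(3,4) | p4:(4,1)->(3,1)
Step 3: p0:escaped | p1:(3,0)->(2,0) | p2:(2,4)->(2,5)->EXIT | p3:(3,4)->(2,4) | p4:(3,1)->(2,1)
Step 4: p0:escaped | p1:(2,0)->(2,1) | p2:escaped | p3:(2,4)->(2,5)->EXIT | p4:(2,1)->(2,2)
Step 5: p0:escaped | p1:(2,1)->(2,2) | p2:escaped | p3:escaped | p4:(2,2)->(2,3)
Step 6: p0:escaped | p1:(2,2)->(2,3) | p2:escaped | p3:escaped | p4:(2,3)->(2,4)
Step 7: p0:escaped | p1:(2,3)->(2,4) | p2:escaped | p3:escaped | p4:(2,4)->(2,5)->EXIT
Step 8: p0:escaped | p1:(2,4)->(2,5)->EXIT | p2:escaped | p3:escaped | p4:escaped
Exit steps: [2, 8, 3, 4, 7]
First to escape: p0 at step 2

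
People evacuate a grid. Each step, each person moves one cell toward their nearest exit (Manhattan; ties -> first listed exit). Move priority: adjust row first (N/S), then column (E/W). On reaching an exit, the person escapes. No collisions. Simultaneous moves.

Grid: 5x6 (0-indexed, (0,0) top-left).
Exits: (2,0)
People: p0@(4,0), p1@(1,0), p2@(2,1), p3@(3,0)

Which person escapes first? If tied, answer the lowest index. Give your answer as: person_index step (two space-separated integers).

Step 1: p0:(4,0)->(3,0) | p1:(1,0)->(2,0)->EXIT | p2:(2,1)->(2,0)->EXIT | p3:(3,0)->(2,0)->EXIT
Step 2: p0:(3,0)->(2,0)->EXIT | p1:escaped | p2:escaped | p3:escaped
Exit steps: [2, 1, 1, 1]
First to escape: p1 at step 1

Answer: 1 1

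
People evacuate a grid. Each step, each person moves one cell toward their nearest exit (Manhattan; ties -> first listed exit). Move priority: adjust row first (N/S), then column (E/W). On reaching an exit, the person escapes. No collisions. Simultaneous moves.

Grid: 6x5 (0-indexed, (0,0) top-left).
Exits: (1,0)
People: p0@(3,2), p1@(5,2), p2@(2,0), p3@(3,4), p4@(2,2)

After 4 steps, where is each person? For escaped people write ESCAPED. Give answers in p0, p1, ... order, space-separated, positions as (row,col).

Step 1: p0:(3,2)->(2,2) | p1:(5,2)->(4,2) | p2:(2,0)->(1,0)->EXIT | p3:(3,4)->(2,4) | p4:(2,2)->(1,2)
Step 2: p0:(2,2)->(1,2) | p1:(4,2)->(3,2) | p2:escaped | p3:(2,4)->(1,4) | p4:(1,2)->(1,1)
Step 3: p0:(1,2)->(1,1) | p1:(3,2)->(2,2) | p2:escaped | p3:(1,4)->(1,3) | p4:(1,1)->(1,0)->EXIT
Step 4: p0:(1,1)->(1,0)->EXIT | p1:(2,2)->(1,2) | p2:escaped | p3:(1,3)->(1,2) | p4:escaped

ESCAPED (1,2) ESCAPED (1,2) ESCAPED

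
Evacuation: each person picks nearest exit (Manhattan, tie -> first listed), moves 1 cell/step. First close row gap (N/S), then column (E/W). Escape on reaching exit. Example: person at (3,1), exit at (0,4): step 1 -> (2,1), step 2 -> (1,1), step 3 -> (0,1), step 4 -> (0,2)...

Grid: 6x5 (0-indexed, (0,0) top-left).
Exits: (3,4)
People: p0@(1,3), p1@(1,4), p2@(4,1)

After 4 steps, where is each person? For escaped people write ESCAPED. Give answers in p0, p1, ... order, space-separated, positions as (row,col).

Step 1: p0:(1,3)->(2,3) | p1:(1,4)->(2,4) | p2:(4,1)->(3,1)
Step 2: p0:(2,3)->(3,3) | p1:(2,4)->(3,4)->EXIT | p2:(3,1)->(3,2)
Step 3: p0:(3,3)->(3,4)->EXIT | p1:escaped | p2:(3,2)->(3,3)
Step 4: p0:escaped | p1:escaped | p2:(3,3)->(3,4)->EXIT

ESCAPED ESCAPED ESCAPED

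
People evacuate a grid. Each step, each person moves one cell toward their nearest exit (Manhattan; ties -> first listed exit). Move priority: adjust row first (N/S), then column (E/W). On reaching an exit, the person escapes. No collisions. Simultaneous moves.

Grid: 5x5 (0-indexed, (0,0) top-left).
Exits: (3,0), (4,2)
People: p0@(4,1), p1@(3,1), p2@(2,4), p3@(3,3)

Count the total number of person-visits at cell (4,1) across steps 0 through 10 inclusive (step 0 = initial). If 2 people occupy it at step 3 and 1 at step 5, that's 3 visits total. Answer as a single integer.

Answer: 1

Derivation:
Step 0: p0@(4,1) p1@(3,1) p2@(2,4) p3@(3,3) -> at (4,1): 1 [p0], cum=1
Step 1: p0@ESC p1@ESC p2@(3,4) p3@(4,3) -> at (4,1): 0 [-], cum=1
Step 2: p0@ESC p1@ESC p2@(4,4) p3@ESC -> at (4,1): 0 [-], cum=1
Step 3: p0@ESC p1@ESC p2@(4,3) p3@ESC -> at (4,1): 0 [-], cum=1
Step 4: p0@ESC p1@ESC p2@ESC p3@ESC -> at (4,1): 0 [-], cum=1
Total visits = 1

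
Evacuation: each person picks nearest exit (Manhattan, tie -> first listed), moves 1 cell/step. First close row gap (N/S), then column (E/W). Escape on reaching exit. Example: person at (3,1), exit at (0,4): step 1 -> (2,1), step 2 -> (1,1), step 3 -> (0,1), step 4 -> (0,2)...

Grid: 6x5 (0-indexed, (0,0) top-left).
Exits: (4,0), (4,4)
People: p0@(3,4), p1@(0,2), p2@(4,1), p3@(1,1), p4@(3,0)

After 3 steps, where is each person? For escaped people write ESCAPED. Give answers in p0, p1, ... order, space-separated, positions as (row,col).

Step 1: p0:(3,4)->(4,4)->EXIT | p1:(0,2)->(1,2) | p2:(4,1)->(4,0)->EXIT | p3:(1,1)->(2,1) | p4:(3,0)->(4,0)->EXIT
Step 2: p0:escaped | p1:(1,2)->(2,2) | p2:escaped | p3:(2,1)->(3,1) | p4:escaped
Step 3: p0:escaped | p1:(2,2)->(3,2) | p2:escaped | p3:(3,1)->(4,1) | p4:escaped

ESCAPED (3,2) ESCAPED (4,1) ESCAPED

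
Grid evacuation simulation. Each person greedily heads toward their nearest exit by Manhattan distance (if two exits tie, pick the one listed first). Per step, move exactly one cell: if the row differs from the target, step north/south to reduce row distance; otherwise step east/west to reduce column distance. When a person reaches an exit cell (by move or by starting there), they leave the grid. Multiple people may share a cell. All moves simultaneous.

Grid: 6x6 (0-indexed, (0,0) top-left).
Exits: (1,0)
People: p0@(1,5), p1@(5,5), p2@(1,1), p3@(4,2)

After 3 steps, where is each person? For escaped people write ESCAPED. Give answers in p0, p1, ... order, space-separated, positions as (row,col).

Step 1: p0:(1,5)->(1,4) | p1:(5,5)->(4,5) | p2:(1,1)->(1,0)->EXIT | p3:(4,2)->(3,2)
Step 2: p0:(1,4)->(1,3) | p1:(4,5)->(3,5) | p2:escaped | p3:(3,2)->(2,2)
Step 3: p0:(1,3)->(1,2) | p1:(3,5)->(2,5) | p2:escaped | p3:(2,2)->(1,2)

(1,2) (2,5) ESCAPED (1,2)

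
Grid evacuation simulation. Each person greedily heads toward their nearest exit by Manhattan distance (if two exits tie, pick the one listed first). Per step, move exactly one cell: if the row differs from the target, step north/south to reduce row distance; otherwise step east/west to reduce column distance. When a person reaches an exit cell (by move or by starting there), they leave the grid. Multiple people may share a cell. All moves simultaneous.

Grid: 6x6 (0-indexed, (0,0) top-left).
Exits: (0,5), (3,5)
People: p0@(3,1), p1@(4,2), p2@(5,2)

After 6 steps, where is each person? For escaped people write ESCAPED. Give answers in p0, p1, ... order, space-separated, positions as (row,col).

Step 1: p0:(3,1)->(3,2) | p1:(4,2)->(3,2) | p2:(5,2)->(4,2)
Step 2: p0:(3,2)->(3,3) | p1:(3,2)->(3,3) | p2:(4,2)->(3,2)
Step 3: p0:(3,3)->(3,4) | p1:(3,3)->(3,4) | p2:(3,2)->(3,3)
Step 4: p0:(3,4)->(3,5)->EXIT | p1:(3,4)->(3,5)->EXIT | p2:(3,3)->(3,4)
Step 5: p0:escaped | p1:escaped | p2:(3,4)->(3,5)->EXIT

ESCAPED ESCAPED ESCAPED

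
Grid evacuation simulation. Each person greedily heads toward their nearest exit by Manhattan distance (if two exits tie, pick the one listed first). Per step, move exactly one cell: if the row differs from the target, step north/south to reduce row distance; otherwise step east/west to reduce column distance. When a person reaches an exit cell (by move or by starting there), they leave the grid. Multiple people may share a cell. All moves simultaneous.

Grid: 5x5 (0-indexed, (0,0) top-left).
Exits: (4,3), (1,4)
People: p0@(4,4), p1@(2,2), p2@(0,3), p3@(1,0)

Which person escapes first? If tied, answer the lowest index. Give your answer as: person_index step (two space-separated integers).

Step 1: p0:(4,4)->(4,3)->EXIT | p1:(2,2)->(3,2) | p2:(0,3)->(1,3) | p3:(1,0)->(1,1)
Step 2: p0:escaped | p1:(3,2)->(4,2) | p2:(1,3)->(1,4)->EXIT | p3:(1,1)->(1,2)
Step 3: p0:escaped | p1:(4,2)->(4,3)->EXIT | p2:escaped | p3:(1,2)->(1,3)
Step 4: p0:escaped | p1:escaped | p2:escaped | p3:(1,3)->(1,4)->EXIT
Exit steps: [1, 3, 2, 4]
First to escape: p0 at step 1

Answer: 0 1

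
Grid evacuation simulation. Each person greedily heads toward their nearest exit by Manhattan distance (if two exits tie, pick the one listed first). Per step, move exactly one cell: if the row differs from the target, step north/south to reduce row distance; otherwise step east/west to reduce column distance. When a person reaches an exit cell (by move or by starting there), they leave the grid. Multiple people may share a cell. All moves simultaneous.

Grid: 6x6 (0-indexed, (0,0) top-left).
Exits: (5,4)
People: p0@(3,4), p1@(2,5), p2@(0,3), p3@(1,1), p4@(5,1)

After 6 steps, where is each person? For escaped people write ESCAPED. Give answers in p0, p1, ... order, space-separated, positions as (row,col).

Step 1: p0:(3,4)->(4,4) | p1:(2,5)->(3,5) | p2:(0,3)->(1,3) | p3:(1,1)->(2,1) | p4:(5,1)->(5,2)
Step 2: p0:(4,4)->(5,4)->EXIT | p1:(3,5)->(4,5) | p2:(1,3)->(2,3) | p3:(2,1)->(3,1) | p4:(5,2)->(5,3)
Step 3: p0:escaped | p1:(4,5)->(5,5) | p2:(2,3)->(3,3) | p3:(3,1)->(4,1) | p4:(5,3)->(5,4)->EXIT
Step 4: p0:escaped | p1:(5,5)->(5,4)->EXIT | p2:(3,3)->(4,3) | p3:(4,1)->(5,1) | p4:escaped
Step 5: p0:escaped | p1:escaped | p2:(4,3)->(5,3) | p3:(5,1)->(5,2) | p4:escaped
Step 6: p0:escaped | p1:escaped | p2:(5,3)->(5,4)->EXIT | p3:(5,2)->(5,3) | p4:escaped

ESCAPED ESCAPED ESCAPED (5,3) ESCAPED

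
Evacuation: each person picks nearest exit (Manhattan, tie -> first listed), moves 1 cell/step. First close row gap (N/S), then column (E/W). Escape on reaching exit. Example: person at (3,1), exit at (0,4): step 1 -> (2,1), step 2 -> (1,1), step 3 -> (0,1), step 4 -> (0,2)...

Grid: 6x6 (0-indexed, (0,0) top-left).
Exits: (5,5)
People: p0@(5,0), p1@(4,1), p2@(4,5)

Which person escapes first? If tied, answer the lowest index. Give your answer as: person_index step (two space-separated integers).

Answer: 2 1

Derivation:
Step 1: p0:(5,0)->(5,1) | p1:(4,1)->(5,1) | p2:(4,5)->(5,5)->EXIT
Step 2: p0:(5,1)->(5,2) | p1:(5,1)->(5,2) | p2:escaped
Step 3: p0:(5,2)->(5,3) | p1:(5,2)->(5,3) | p2:escaped
Step 4: p0:(5,3)->(5,4) | p1:(5,3)->(5,4) | p2:escaped
Step 5: p0:(5,4)->(5,5)->EXIT | p1:(5,4)->(5,5)->EXIT | p2:escaped
Exit steps: [5, 5, 1]
First to escape: p2 at step 1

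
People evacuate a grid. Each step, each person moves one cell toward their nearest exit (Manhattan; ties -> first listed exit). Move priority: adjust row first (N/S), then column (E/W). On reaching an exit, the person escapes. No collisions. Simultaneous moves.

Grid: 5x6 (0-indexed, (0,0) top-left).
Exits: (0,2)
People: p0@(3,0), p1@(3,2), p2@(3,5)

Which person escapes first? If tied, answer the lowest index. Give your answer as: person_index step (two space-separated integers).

Answer: 1 3

Derivation:
Step 1: p0:(3,0)->(2,0) | p1:(3,2)->(2,2) | p2:(3,5)->(2,5)
Step 2: p0:(2,0)->(1,0) | p1:(2,2)->(1,2) | p2:(2,5)->(1,5)
Step 3: p0:(1,0)->(0,0) | p1:(1,2)->(0,2)->EXIT | p2:(1,5)->(0,5)
Step 4: p0:(0,0)->(0,1) | p1:escaped | p2:(0,5)->(0,4)
Step 5: p0:(0,1)->(0,2)->EXIT | p1:escaped | p2:(0,4)->(0,3)
Step 6: p0:escaped | p1:escaped | p2:(0,3)->(0,2)->EXIT
Exit steps: [5, 3, 6]
First to escape: p1 at step 3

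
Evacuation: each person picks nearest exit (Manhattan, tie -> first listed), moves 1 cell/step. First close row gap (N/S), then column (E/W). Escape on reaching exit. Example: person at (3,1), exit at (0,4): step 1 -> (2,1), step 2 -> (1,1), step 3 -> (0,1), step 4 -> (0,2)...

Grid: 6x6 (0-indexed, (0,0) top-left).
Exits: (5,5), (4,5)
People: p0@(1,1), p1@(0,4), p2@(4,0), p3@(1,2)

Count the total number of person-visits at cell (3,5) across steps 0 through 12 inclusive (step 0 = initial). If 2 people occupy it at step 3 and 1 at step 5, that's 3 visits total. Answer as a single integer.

Step 0: p0@(1,1) p1@(0,4) p2@(4,0) p3@(1,2) -> at (3,5): 0 [-], cum=0
Step 1: p0@(2,1) p1@(1,4) p2@(4,1) p3@(2,2) -> at (3,5): 0 [-], cum=0
Step 2: p0@(3,1) p1@(2,4) p2@(4,2) p3@(3,2) -> at (3,5): 0 [-], cum=0
Step 3: p0@(4,1) p1@(3,4) p2@(4,3) p3@(4,2) -> at (3,5): 0 [-], cum=0
Step 4: p0@(4,2) p1@(4,4) p2@(4,4) p3@(4,3) -> at (3,5): 0 [-], cum=0
Step 5: p0@(4,3) p1@ESC p2@ESC p3@(4,4) -> at (3,5): 0 [-], cum=0
Step 6: p0@(4,4) p1@ESC p2@ESC p3@ESC -> at (3,5): 0 [-], cum=0
Step 7: p0@ESC p1@ESC p2@ESC p3@ESC -> at (3,5): 0 [-], cum=0
Total visits = 0

Answer: 0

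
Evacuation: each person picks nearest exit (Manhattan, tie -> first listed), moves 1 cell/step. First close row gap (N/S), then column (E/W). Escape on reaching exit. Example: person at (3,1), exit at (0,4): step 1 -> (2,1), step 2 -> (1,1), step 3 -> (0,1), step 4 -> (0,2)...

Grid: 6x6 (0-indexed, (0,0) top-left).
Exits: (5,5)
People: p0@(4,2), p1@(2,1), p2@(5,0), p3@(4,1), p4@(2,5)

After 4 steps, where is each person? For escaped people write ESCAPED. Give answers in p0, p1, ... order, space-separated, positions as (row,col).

Step 1: p0:(4,2)->(5,2) | p1:(2,1)->(3,1) | p2:(5,0)->(5,1) | p3:(4,1)->(5,1) | p4:(2,5)->(3,5)
Step 2: p0:(5,2)->(5,3) | p1:(3,1)->(4,1) | p2:(5,1)->(5,2) | p3:(5,1)->(5,2) | p4:(3,5)->(4,5)
Step 3: p0:(5,3)->(5,4) | p1:(4,1)->(5,1) | p2:(5,2)->(5,3) | p3:(5,2)->(5,3) | p4:(4,5)->(5,5)->EXIT
Step 4: p0:(5,4)->(5,5)->EXIT | p1:(5,1)->(5,2) | p2:(5,3)->(5,4) | p3:(5,3)->(5,4) | p4:escaped

ESCAPED (5,2) (5,4) (5,4) ESCAPED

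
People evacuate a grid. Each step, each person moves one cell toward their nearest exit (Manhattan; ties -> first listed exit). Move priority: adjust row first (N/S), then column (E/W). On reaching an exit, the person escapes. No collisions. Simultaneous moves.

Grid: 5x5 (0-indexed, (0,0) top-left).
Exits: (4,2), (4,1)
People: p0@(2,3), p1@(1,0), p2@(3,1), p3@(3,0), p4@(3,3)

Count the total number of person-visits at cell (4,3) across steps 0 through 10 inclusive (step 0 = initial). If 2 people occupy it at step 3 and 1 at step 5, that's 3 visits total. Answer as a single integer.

Step 0: p0@(2,3) p1@(1,0) p2@(3,1) p3@(3,0) p4@(3,3) -> at (4,3): 0 [-], cum=0
Step 1: p0@(3,3) p1@(2,0) p2@ESC p3@(4,0) p4@(4,3) -> at (4,3): 1 [p4], cum=1
Step 2: p0@(4,3) p1@(3,0) p2@ESC p3@ESC p4@ESC -> at (4,3): 1 [p0], cum=2
Step 3: p0@ESC p1@(4,0) p2@ESC p3@ESC p4@ESC -> at (4,3): 0 [-], cum=2
Step 4: p0@ESC p1@ESC p2@ESC p3@ESC p4@ESC -> at (4,3): 0 [-], cum=2
Total visits = 2

Answer: 2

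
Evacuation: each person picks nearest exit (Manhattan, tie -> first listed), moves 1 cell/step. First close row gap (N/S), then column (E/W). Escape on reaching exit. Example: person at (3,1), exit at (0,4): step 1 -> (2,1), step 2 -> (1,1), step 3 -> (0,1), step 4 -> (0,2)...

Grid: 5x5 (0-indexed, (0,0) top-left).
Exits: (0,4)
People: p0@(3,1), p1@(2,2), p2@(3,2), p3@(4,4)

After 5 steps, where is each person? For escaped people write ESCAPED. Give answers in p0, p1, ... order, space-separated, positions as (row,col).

Step 1: p0:(3,1)->(2,1) | p1:(2,2)->(1,2) | p2:(3,2)->(2,2) | p3:(4,4)->(3,4)
Step 2: p0:(2,1)->(1,1) | p1:(1,2)->(0,2) | p2:(2,2)->(1,2) | p3:(3,4)->(2,4)
Step 3: p0:(1,1)->(0,1) | p1:(0,2)->(0,3) | p2:(1,2)->(0,2) | p3:(2,4)->(1,4)
Step 4: p0:(0,1)->(0,2) | p1:(0,3)->(0,4)->EXIT | p2:(0,2)->(0,3) | p3:(1,4)->(0,4)->EXIT
Step 5: p0:(0,2)->(0,3) | p1:escaped | p2:(0,3)->(0,4)->EXIT | p3:escaped

(0,3) ESCAPED ESCAPED ESCAPED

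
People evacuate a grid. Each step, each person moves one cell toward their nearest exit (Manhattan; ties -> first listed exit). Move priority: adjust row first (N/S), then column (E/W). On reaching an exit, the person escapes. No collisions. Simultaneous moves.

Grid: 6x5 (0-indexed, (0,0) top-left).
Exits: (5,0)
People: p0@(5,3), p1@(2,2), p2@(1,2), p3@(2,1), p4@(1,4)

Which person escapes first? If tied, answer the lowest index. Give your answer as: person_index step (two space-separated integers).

Step 1: p0:(5,3)->(5,2) | p1:(2,2)->(3,2) | p2:(1,2)->(2,2) | p3:(2,1)->(3,1) | p4:(1,4)->(2,4)
Step 2: p0:(5,2)->(5,1) | p1:(3,2)->(4,2) | p2:(2,2)->(3,2) | p3:(3,1)->(4,1) | p4:(2,4)->(3,4)
Step 3: p0:(5,1)->(5,0)->EXIT | p1:(4,2)->(5,2) | p2:(3,2)->(4,2) | p3:(4,1)->(5,1) | p4:(3,4)->(4,4)
Step 4: p0:escaped | p1:(5,2)->(5,1) | p2:(4,2)->(5,2) | p3:(5,1)->(5,0)->EXIT | p4:(4,4)->(5,4)
Step 5: p0:escaped | p1:(5,1)->(5,0)->EXIT | p2:(5,2)->(5,1) | p3:escaped | p4:(5,4)->(5,3)
Step 6: p0:escaped | p1:escaped | p2:(5,1)->(5,0)->EXIT | p3:escaped | p4:(5,3)->(5,2)
Step 7: p0:escaped | p1:escaped | p2:escaped | p3:escaped | p4:(5,2)->(5,1)
Step 8: p0:escaped | p1:escaped | p2:escaped | p3:escaped | p4:(5,1)->(5,0)->EXIT
Exit steps: [3, 5, 6, 4, 8]
First to escape: p0 at step 3

Answer: 0 3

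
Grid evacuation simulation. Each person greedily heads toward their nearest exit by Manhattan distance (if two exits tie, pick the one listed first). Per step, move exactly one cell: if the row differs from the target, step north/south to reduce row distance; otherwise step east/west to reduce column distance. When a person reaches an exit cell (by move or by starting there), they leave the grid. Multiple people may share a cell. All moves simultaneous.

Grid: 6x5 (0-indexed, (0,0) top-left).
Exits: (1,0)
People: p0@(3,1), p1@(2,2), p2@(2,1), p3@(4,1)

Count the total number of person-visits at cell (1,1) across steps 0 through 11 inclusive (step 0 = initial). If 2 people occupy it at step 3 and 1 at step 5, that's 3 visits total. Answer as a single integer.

Step 0: p0@(3,1) p1@(2,2) p2@(2,1) p3@(4,1) -> at (1,1): 0 [-], cum=0
Step 1: p0@(2,1) p1@(1,2) p2@(1,1) p3@(3,1) -> at (1,1): 1 [p2], cum=1
Step 2: p0@(1,1) p1@(1,1) p2@ESC p3@(2,1) -> at (1,1): 2 [p0,p1], cum=3
Step 3: p0@ESC p1@ESC p2@ESC p3@(1,1) -> at (1,1): 1 [p3], cum=4
Step 4: p0@ESC p1@ESC p2@ESC p3@ESC -> at (1,1): 0 [-], cum=4
Total visits = 4

Answer: 4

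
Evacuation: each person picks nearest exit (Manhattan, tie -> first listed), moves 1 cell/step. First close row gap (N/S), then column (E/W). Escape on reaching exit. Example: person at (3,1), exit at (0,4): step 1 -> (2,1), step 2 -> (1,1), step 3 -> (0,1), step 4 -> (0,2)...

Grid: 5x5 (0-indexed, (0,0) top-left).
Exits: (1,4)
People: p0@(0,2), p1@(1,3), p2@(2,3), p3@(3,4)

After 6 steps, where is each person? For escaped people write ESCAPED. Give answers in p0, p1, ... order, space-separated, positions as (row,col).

Step 1: p0:(0,2)->(1,2) | p1:(1,3)->(1,4)->EXIT | p2:(2,3)->(1,3) | p3:(3,4)->(2,4)
Step 2: p0:(1,2)->(1,3) | p1:escaped | p2:(1,3)->(1,4)->EXIT | p3:(2,4)->(1,4)->EXIT
Step 3: p0:(1,3)->(1,4)->EXIT | p1:escaped | p2:escaped | p3:escaped

ESCAPED ESCAPED ESCAPED ESCAPED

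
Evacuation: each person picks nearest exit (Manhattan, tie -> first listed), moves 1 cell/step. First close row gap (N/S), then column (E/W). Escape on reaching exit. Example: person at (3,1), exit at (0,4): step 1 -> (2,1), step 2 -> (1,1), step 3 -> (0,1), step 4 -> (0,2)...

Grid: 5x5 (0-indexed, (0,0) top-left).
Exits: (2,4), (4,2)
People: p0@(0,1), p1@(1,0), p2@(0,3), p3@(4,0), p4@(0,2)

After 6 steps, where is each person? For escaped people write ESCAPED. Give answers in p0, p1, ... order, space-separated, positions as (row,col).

Step 1: p0:(0,1)->(1,1) | p1:(1,0)->(2,0) | p2:(0,3)->(1,3) | p3:(4,0)->(4,1) | p4:(0,2)->(1,2)
Step 2: p0:(1,1)->(2,1) | p1:(2,0)->(2,1) | p2:(1,3)->(2,3) | p3:(4,1)->(4,2)->EXIT | p4:(1,2)->(2,2)
Step 3: p0:(2,1)->(2,2) | p1:(2,1)->(2,2) | p2:(2,3)->(2,4)->EXIT | p3:escaped | p4:(2,2)->(2,3)
Step 4: p0:(2,2)->(2,3) | p1:(2,2)->(2,3) | p2:escaped | p3:escaped | p4:(2,3)->(2,4)->EXIT
Step 5: p0:(2,3)->(2,4)->EXIT | p1:(2,3)->(2,4)->EXIT | p2:escaped | p3:escaped | p4:escaped

ESCAPED ESCAPED ESCAPED ESCAPED ESCAPED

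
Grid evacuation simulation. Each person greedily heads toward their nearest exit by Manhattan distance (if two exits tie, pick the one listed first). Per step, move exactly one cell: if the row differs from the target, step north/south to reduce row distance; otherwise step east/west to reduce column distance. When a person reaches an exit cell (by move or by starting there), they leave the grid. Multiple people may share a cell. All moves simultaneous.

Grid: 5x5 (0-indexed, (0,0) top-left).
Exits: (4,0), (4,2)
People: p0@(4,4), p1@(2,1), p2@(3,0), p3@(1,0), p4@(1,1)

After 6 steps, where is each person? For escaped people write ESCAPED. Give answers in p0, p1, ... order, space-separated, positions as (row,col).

Step 1: p0:(4,4)->(4,3) | p1:(2,1)->(3,1) | p2:(3,0)->(4,0)->EXIT | p3:(1,0)->(2,0) | p4:(1,1)->(2,1)
Step 2: p0:(4,3)->(4,2)->EXIT | p1:(3,1)->(4,1) | p2:escaped | p3:(2,0)->(3,0) | p4:(2,1)->(3,1)
Step 3: p0:escaped | p1:(4,1)->(4,0)->EXIT | p2:escaped | p3:(3,0)->(4,0)->EXIT | p4:(3,1)->(4,1)
Step 4: p0:escaped | p1:escaped | p2:escaped | p3:escaped | p4:(4,1)->(4,0)->EXIT

ESCAPED ESCAPED ESCAPED ESCAPED ESCAPED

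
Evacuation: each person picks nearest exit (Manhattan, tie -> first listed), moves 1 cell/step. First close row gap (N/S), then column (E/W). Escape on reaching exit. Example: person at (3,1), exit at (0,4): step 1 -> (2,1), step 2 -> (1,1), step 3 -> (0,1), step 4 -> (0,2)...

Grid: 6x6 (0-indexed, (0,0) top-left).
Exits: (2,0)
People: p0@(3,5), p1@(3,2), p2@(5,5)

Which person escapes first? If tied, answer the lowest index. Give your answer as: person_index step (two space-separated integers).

Answer: 1 3

Derivation:
Step 1: p0:(3,5)->(2,5) | p1:(3,2)->(2,2) | p2:(5,5)->(4,5)
Step 2: p0:(2,5)->(2,4) | p1:(2,2)->(2,1) | p2:(4,5)->(3,5)
Step 3: p0:(2,4)->(2,3) | p1:(2,1)->(2,0)->EXIT | p2:(3,5)->(2,5)
Step 4: p0:(2,3)->(2,2) | p1:escaped | p2:(2,5)->(2,4)
Step 5: p0:(2,2)->(2,1) | p1:escaped | p2:(2,4)->(2,3)
Step 6: p0:(2,1)->(2,0)->EXIT | p1:escaped | p2:(2,3)->(2,2)
Step 7: p0:escaped | p1:escaped | p2:(2,2)->(2,1)
Step 8: p0:escaped | p1:escaped | p2:(2,1)->(2,0)->EXIT
Exit steps: [6, 3, 8]
First to escape: p1 at step 3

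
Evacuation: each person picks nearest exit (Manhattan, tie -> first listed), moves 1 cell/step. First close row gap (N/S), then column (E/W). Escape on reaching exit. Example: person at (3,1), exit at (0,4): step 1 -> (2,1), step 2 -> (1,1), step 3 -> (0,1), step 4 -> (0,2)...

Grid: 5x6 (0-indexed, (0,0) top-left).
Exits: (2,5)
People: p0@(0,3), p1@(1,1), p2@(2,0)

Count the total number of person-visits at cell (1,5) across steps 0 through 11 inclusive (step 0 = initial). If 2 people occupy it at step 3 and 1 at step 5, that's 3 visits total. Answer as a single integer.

Answer: 0

Derivation:
Step 0: p0@(0,3) p1@(1,1) p2@(2,0) -> at (1,5): 0 [-], cum=0
Step 1: p0@(1,3) p1@(2,1) p2@(2,1) -> at (1,5): 0 [-], cum=0
Step 2: p0@(2,3) p1@(2,2) p2@(2,2) -> at (1,5): 0 [-], cum=0
Step 3: p0@(2,4) p1@(2,3) p2@(2,3) -> at (1,5): 0 [-], cum=0
Step 4: p0@ESC p1@(2,4) p2@(2,4) -> at (1,5): 0 [-], cum=0
Step 5: p0@ESC p1@ESC p2@ESC -> at (1,5): 0 [-], cum=0
Total visits = 0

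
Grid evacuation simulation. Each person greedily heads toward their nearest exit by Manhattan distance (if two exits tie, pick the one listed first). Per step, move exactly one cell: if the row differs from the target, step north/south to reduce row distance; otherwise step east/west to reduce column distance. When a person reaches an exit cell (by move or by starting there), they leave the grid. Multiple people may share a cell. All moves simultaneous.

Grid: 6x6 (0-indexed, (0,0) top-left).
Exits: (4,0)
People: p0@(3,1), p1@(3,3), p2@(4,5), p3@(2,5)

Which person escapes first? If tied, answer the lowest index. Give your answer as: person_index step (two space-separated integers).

Answer: 0 2

Derivation:
Step 1: p0:(3,1)->(4,1) | p1:(3,3)->(4,3) | p2:(4,5)->(4,4) | p3:(2,5)->(3,5)
Step 2: p0:(4,1)->(4,0)->EXIT | p1:(4,3)->(4,2) | p2:(4,4)->(4,3) | p3:(3,5)->(4,5)
Step 3: p0:escaped | p1:(4,2)->(4,1) | p2:(4,3)->(4,2) | p3:(4,5)->(4,4)
Step 4: p0:escaped | p1:(4,1)->(4,0)->EXIT | p2:(4,2)->(4,1) | p3:(4,4)->(4,3)
Step 5: p0:escaped | p1:escaped | p2:(4,1)->(4,0)->EXIT | p3:(4,3)->(4,2)
Step 6: p0:escaped | p1:escaped | p2:escaped | p3:(4,2)->(4,1)
Step 7: p0:escaped | p1:escaped | p2:escaped | p3:(4,1)->(4,0)->EXIT
Exit steps: [2, 4, 5, 7]
First to escape: p0 at step 2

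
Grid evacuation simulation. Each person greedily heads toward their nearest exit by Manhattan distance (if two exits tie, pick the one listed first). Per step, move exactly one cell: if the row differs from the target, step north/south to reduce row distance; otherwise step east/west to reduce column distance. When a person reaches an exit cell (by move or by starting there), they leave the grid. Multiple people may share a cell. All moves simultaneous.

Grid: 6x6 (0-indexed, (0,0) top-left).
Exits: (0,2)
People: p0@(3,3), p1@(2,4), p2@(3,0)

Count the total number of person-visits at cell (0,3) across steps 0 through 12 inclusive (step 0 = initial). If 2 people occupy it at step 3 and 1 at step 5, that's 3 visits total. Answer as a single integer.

Answer: 2

Derivation:
Step 0: p0@(3,3) p1@(2,4) p2@(3,0) -> at (0,3): 0 [-], cum=0
Step 1: p0@(2,3) p1@(1,4) p2@(2,0) -> at (0,3): 0 [-], cum=0
Step 2: p0@(1,3) p1@(0,4) p2@(1,0) -> at (0,3): 0 [-], cum=0
Step 3: p0@(0,3) p1@(0,3) p2@(0,0) -> at (0,3): 2 [p0,p1], cum=2
Step 4: p0@ESC p1@ESC p2@(0,1) -> at (0,3): 0 [-], cum=2
Step 5: p0@ESC p1@ESC p2@ESC -> at (0,3): 0 [-], cum=2
Total visits = 2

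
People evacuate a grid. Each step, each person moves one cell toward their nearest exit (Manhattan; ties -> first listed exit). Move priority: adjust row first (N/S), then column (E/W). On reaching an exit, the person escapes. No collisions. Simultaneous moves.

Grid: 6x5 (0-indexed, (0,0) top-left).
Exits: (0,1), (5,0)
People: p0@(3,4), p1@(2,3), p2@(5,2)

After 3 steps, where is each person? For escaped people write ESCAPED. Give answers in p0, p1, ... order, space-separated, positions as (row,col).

Step 1: p0:(3,4)->(2,4) | p1:(2,3)->(1,3) | p2:(5,2)->(5,1)
Step 2: p0:(2,4)->(1,4) | p1:(1,3)->(0,3) | p2:(5,1)->(5,0)->EXIT
Step 3: p0:(1,4)->(0,4) | p1:(0,3)->(0,2) | p2:escaped

(0,4) (0,2) ESCAPED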